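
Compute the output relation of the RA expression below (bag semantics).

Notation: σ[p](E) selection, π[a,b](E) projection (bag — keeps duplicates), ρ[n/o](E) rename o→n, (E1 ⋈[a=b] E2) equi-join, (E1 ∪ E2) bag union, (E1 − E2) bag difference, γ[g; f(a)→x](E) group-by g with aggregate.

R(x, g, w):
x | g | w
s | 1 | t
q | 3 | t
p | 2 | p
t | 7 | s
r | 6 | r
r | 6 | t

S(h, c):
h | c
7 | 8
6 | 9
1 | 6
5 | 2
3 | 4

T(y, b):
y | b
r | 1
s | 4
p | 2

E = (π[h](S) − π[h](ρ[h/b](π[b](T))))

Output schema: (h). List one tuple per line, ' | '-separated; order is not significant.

Subexpression sizes:
  S → 5
  π[h](S) → 5
  T → 3
  π[b](T) → 3
  ρ[h/b](π[b](T)) → 3
  π[h](ρ[h/b](π[b](T))) → 3
  (π[h](S) − π[h](ρ[h/b](π[b](T)))) → 4

== RESULT ==
h
3
5
6
7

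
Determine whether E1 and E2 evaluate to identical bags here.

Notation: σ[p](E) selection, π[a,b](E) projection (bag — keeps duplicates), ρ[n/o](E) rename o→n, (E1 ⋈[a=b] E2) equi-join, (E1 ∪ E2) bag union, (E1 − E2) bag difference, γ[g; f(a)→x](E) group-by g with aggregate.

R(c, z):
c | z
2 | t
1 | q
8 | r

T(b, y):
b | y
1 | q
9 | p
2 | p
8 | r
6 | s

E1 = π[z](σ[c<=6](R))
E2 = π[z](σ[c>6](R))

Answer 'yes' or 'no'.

E1 per-node cardinality:
  R → 3
  σ[c<=6](R) → 2
  π[z](σ[c<=6](R)) → 2
E2 per-node cardinality:
  R → 3
  σ[c>6](R) → 1
  π[z](σ[c>6](R)) → 1

E1 result:
z
q
t
E2 result:
z
r
Witness: ('t',) appears 1× in E1 but 0× in E2.

no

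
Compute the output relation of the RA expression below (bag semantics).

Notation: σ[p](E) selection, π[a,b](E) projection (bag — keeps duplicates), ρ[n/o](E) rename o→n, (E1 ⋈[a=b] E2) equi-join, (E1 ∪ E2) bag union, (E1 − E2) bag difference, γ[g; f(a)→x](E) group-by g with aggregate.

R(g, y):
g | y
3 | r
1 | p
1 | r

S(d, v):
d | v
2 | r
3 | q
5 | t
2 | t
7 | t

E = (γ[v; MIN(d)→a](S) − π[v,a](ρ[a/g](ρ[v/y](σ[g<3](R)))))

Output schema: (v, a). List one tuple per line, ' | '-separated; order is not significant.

Row counts bottom-up:
  S → 5
  γ[v; MIN(d)→a](S) → 3
  R → 3
  σ[g<3](R) → 2
  ρ[v/y](σ[g<3](R)) → 2
  ρ[a/g](ρ[v/y](σ[g<3](R))) → 2
  π[v,a](ρ[a/g](ρ[v/y](σ[g<3](R)))) → 2
  (γ[v; MIN(d)→a](S) − π[v,a](ρ[a/g](ρ[v/y](σ[g<3](R))))) → 3

== RESULT ==
v | a
q | 3
r | 2
t | 2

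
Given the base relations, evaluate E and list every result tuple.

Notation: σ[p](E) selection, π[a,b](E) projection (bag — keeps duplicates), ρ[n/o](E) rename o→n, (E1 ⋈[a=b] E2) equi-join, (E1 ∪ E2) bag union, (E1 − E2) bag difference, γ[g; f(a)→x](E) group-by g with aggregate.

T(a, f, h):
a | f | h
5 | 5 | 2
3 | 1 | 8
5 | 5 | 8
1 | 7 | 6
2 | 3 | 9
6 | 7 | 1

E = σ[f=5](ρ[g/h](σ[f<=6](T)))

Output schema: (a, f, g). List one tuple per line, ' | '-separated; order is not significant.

Subexpression sizes:
  T → 6
  σ[f<=6](T) → 4
  ρ[g/h](σ[f<=6](T)) → 4
  σ[f=5](ρ[g/h](σ[f<=6](T))) → 2

== RESULT ==
a | f | g
5 | 5 | 2
5 | 5 | 8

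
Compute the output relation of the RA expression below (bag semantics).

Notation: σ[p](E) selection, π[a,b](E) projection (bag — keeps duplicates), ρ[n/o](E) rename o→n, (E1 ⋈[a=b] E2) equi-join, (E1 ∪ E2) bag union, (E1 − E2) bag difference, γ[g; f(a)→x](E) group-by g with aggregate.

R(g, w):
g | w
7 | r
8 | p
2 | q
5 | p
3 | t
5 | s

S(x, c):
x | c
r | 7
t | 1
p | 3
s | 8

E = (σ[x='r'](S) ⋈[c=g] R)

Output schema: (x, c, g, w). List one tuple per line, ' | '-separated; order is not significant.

Per-node cardinality:
  S → 4
  σ[x='r'](S) → 1
  R → 6
  (σ[x='r'](S) ⋈[c=g] R) → 1

== RESULT ==
x | c | g | w
r | 7 | 7 | r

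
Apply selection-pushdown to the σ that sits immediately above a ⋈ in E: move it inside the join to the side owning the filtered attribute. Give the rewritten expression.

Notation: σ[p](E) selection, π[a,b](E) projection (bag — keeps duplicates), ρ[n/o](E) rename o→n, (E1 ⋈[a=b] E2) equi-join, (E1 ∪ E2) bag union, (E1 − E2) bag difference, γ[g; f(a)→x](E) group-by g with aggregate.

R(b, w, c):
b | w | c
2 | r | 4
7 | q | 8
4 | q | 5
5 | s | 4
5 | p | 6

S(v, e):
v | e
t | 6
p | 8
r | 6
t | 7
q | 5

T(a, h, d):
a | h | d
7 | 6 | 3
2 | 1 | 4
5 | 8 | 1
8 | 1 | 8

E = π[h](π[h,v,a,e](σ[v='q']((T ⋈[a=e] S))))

σ filters on v, owned by the right side.
E' = π[h](π[h,v,a,e]((T ⋈[a=e] σ[v='q'](S))))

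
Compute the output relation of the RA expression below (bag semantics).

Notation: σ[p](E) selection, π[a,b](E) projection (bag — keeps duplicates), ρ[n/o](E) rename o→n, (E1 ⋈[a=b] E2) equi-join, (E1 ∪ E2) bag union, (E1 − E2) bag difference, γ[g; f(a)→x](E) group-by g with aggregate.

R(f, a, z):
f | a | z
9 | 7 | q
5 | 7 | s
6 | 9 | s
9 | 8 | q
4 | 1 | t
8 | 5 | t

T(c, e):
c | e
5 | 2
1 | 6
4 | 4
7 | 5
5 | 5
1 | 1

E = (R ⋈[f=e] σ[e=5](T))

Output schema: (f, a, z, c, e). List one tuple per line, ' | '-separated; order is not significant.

Stepwise |·|:
  R → 6
  T → 6
  σ[e=5](T) → 2
  (R ⋈[f=e] σ[e=5](T)) → 2

== RESULT ==
f | a | z | c | e
5 | 7 | s | 5 | 5
5 | 7 | s | 7 | 5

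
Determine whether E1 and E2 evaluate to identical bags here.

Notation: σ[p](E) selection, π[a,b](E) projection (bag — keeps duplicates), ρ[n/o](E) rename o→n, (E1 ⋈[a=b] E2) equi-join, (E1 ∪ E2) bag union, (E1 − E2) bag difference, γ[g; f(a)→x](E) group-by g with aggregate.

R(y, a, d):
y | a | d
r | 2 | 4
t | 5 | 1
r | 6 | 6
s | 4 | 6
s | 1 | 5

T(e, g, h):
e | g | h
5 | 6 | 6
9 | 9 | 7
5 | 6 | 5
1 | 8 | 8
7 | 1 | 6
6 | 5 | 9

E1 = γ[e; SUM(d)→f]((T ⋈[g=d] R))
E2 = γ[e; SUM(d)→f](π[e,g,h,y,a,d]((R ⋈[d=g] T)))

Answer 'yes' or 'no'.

E1 row counts bottom-up:
  T → 6
  R → 5
  (T ⋈[g=d] R) → 6
  γ[e; SUM(d)→f]((T ⋈[g=d] R)) → 3
E2 row counts bottom-up:
  R → 5
  T → 6
  (R ⋈[d=g] T) → 6
  π[e,g,h,y,a,d]((R ⋈[d=g] T)) → 6
  γ[e; SUM(d)→f](π[e,g,h,y,a,d]((R ⋈[d=g] T))) → 3

E1 and E2 produce the same multiset:
e | f
5 | 24
6 | 5
7 | 1

yes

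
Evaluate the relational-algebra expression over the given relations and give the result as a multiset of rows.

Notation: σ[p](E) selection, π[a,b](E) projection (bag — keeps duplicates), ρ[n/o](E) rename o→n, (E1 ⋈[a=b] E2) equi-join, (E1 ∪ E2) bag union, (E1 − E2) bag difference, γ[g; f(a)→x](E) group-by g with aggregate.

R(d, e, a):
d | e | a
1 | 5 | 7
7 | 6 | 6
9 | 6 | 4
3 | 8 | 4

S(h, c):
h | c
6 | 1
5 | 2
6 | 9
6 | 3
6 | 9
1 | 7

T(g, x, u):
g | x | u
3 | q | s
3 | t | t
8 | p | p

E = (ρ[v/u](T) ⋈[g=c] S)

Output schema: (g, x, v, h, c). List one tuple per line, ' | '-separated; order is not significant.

Stepwise |·|:
  T → 3
  ρ[v/u](T) → 3
  S → 6
  (ρ[v/u](T) ⋈[g=c] S) → 2

== RESULT ==
g | x | v | h | c
3 | q | s | 6 | 3
3 | t | t | 6 | 3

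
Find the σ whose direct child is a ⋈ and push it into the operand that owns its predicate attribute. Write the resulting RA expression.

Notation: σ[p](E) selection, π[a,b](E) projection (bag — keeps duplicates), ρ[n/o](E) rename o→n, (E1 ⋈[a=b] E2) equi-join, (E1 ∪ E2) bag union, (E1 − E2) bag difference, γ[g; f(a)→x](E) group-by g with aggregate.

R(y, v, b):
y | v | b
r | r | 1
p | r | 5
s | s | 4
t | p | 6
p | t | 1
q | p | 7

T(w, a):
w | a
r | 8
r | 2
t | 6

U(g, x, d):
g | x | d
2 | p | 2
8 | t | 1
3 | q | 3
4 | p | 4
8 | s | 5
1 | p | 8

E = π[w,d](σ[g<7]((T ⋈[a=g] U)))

σ filters on g, owned by the right side.
E' = π[w,d]((T ⋈[a=g] σ[g<7](U)))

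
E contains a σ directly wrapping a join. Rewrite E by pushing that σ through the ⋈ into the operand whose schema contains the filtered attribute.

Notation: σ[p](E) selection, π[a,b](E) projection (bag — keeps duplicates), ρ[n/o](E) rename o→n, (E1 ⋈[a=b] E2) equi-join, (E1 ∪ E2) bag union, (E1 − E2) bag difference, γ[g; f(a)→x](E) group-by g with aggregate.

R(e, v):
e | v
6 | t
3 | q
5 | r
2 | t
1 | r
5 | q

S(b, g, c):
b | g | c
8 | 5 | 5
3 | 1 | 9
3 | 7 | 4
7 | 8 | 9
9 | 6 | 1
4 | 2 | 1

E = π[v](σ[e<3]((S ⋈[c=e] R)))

σ filters on e, owned by the right side.
E' = π[v]((S ⋈[c=e] σ[e<3](R)))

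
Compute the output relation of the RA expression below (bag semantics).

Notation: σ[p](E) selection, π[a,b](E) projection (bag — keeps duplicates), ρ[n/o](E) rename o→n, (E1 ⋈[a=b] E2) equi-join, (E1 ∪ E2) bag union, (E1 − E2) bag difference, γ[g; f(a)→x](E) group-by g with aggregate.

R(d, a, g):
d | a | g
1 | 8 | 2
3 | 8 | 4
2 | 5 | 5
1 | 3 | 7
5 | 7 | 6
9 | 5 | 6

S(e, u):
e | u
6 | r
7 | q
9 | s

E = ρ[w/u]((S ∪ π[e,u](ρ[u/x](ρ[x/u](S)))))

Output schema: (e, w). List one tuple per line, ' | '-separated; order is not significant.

Subexpression sizes:
  S → 3
  S → 3
  ρ[x/u](S) → 3
  ρ[u/x](ρ[x/u](S)) → 3
  π[e,u](ρ[u/x](ρ[x/u](S))) → 3
  (S ∪ π[e,u](ρ[u/x](ρ[x/u](S)))) → 6
  ρ[w/u]((S ∪ π[e,u](ρ[u/x](ρ[x/u](S))))) → 6

== RESULT ==
e | w
6 | r
6 | r
7 | q
7 | q
9 | s
9 | s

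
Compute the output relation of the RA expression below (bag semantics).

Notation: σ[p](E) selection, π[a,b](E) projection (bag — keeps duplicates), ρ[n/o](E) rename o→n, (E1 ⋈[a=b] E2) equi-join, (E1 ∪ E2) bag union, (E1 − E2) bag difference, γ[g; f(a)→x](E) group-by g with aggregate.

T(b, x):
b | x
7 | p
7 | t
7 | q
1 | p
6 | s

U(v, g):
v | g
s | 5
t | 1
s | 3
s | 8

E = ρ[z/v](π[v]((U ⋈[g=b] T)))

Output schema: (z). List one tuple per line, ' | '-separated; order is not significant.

Per-node cardinality:
  U → 4
  T → 5
  (U ⋈[g=b] T) → 1
  π[v]((U ⋈[g=b] T)) → 1
  ρ[z/v](π[v]((U ⋈[g=b] T))) → 1

== RESULT ==
z
t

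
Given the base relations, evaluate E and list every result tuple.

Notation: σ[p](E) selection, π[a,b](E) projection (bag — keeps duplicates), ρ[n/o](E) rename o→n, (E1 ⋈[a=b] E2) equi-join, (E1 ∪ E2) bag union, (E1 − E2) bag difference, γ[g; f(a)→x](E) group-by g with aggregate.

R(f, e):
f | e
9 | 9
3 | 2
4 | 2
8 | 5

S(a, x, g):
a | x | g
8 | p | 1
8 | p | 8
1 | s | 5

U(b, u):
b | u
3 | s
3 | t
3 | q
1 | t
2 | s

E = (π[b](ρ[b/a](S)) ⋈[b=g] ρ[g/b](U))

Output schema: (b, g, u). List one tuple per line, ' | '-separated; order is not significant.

Stepwise |·|:
  S → 3
  ρ[b/a](S) → 3
  π[b](ρ[b/a](S)) → 3
  U → 5
  ρ[g/b](U) → 5
  (π[b](ρ[b/a](S)) ⋈[b=g] ρ[g/b](U)) → 1

== RESULT ==
b | g | u
1 | 1 | t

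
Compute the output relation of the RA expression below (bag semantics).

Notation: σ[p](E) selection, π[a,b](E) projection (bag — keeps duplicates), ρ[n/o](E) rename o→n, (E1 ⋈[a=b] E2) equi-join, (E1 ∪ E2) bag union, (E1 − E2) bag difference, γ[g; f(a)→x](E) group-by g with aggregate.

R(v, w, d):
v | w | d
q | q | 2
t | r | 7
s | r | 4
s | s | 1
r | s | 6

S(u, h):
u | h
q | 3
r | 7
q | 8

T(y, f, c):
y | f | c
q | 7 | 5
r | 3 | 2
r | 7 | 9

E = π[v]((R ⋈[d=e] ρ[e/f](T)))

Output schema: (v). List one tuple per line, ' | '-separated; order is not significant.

Per-node cardinality:
  R → 5
  T → 3
  ρ[e/f](T) → 3
  (R ⋈[d=e] ρ[e/f](T)) → 2
  π[v]((R ⋈[d=e] ρ[e/f](T))) → 2

== RESULT ==
v
t
t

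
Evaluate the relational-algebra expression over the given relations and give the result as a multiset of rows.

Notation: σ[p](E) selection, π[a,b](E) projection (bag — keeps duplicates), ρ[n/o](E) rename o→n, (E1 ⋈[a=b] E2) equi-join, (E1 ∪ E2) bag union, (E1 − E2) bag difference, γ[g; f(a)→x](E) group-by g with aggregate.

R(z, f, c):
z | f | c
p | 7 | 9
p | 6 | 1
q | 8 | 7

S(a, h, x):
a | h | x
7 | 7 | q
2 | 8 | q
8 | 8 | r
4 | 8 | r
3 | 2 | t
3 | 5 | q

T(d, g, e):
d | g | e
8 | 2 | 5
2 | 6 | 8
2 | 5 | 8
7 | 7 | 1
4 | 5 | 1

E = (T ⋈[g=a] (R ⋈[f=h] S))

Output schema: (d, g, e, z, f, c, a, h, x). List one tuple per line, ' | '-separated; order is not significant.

Stepwise |·|:
  T → 5
  R → 3
  S → 6
  (R ⋈[f=h] S) → 4
  (T ⋈[g=a] (R ⋈[f=h] S)) → 2

== RESULT ==
d | g | e | z | f | c | a | h | x
7 | 7 | 1 | p | 7 | 9 | 7 | 7 | q
8 | 2 | 5 | q | 8 | 7 | 2 | 8 | q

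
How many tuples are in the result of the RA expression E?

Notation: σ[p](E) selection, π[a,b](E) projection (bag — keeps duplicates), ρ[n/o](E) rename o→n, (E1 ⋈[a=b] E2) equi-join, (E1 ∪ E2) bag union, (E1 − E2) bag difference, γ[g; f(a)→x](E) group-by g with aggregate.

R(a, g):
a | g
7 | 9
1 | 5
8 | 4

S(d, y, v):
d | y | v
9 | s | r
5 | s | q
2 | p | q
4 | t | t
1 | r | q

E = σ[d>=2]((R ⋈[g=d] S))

Row counts bottom-up:
  R → 3
  S → 5
  (R ⋈[g=d] S) → 3
  σ[d>=2]((R ⋈[g=d] S)) → 3

|E| = 3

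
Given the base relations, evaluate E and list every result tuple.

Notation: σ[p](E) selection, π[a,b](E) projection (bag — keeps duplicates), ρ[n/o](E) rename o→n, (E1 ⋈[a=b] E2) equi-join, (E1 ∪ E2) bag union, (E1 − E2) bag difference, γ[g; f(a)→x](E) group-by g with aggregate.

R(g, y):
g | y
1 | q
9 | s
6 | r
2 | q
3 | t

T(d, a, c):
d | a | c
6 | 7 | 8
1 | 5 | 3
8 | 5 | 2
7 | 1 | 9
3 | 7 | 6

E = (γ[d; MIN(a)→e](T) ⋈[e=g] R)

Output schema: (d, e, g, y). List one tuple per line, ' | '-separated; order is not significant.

Per-node cardinality:
  T → 5
  γ[d; MIN(a)→e](T) → 5
  R → 5
  (γ[d; MIN(a)→e](T) ⋈[e=g] R) → 1

== RESULT ==
d | e | g | y
7 | 1 | 1 | q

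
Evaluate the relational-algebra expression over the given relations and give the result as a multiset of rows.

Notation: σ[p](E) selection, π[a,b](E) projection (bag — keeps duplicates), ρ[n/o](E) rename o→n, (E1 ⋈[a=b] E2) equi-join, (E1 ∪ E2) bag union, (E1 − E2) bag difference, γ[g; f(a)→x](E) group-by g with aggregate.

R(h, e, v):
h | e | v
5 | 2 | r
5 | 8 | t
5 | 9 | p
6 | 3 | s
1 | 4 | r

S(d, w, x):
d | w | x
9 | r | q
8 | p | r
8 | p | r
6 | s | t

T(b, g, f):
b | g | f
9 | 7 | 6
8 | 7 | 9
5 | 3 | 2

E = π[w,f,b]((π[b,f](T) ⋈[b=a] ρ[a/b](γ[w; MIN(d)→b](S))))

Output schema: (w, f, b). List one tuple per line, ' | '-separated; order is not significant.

Per-node cardinality:
  T → 3
  π[b,f](T) → 3
  S → 4
  γ[w; MIN(d)→b](S) → 3
  ρ[a/b](γ[w; MIN(d)→b](S)) → 3
  (π[b,f](T) ⋈[b=a] ρ[a/b](γ[w; MIN(d)→b](S))) → 2
  π[w,f,b]((π[b,f](T) ⋈[b=a] ρ[a/b](γ[w; MIN(d)→b](S)))) → 2

== RESULT ==
w | f | b
p | 9 | 8
r | 6 | 9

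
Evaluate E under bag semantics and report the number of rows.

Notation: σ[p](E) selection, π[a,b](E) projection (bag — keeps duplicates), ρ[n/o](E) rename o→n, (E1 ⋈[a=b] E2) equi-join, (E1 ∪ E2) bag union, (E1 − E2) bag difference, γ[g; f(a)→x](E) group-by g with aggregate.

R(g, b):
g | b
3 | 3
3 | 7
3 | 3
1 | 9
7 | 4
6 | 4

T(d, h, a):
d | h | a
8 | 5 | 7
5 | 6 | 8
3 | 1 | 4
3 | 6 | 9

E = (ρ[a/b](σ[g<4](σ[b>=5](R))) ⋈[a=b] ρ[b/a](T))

Subexpression sizes:
  R → 6
  σ[b>=5](R) → 2
  σ[g<4](σ[b>=5](R)) → 2
  ρ[a/b](σ[g<4](σ[b>=5](R))) → 2
  T → 4
  ρ[b/a](T) → 4
  (ρ[a/b](σ[g<4](σ[b>=5](R))) ⋈[a=b] ρ[b/a](T)) → 2

|E| = 2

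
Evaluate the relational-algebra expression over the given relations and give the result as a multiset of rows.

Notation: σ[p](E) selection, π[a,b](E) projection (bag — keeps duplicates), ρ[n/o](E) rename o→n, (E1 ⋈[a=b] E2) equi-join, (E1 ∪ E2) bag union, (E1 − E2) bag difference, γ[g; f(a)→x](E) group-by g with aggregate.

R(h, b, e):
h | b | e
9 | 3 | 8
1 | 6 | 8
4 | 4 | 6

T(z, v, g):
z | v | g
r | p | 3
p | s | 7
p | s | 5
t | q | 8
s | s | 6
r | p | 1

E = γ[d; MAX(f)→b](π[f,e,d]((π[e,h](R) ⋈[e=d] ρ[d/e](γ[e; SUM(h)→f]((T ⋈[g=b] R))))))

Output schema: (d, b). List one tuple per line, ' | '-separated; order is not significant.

Row counts bottom-up:
  R → 3
  π[e,h](R) → 3
  T → 6
  R → 3
  (T ⋈[g=b] R) → 2
  γ[e; SUM(h)→f]((T ⋈[g=b] R)) → 1
  ρ[d/e](γ[e; SUM(h)→f]((T ⋈[g=b] R))) → 1
  (π[e,h](R) ⋈[e=d] ρ[d/e](γ[e; SUM(h)→f]((T ⋈[g=b] R)))) → 2
  π[f,e,d]((π[e,h](R) ⋈[e=d] ρ[d/e](γ[e; SUM(h)→f]((T ⋈[g=b] R))))) → 2
  γ[d; MAX(f)→b](π[f,e,d]((π[e,h](R) ⋈[e=d] ρ[d/e](γ[e; SUM(h)→f]((T ⋈[g=b] R)))))) → 1

== RESULT ==
d | b
8 | 10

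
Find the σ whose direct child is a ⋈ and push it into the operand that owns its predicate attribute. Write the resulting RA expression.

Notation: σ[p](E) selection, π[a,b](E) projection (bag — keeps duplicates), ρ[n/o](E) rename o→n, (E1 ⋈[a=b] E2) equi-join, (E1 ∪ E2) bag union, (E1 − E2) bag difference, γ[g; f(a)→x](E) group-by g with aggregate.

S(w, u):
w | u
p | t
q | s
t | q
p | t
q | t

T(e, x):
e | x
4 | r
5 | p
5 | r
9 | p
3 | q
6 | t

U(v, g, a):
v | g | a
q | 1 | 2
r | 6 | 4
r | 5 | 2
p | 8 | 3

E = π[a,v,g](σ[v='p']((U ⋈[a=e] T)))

σ filters on v, owned by the left side.
E' = π[a,v,g]((σ[v='p'](U) ⋈[a=e] T))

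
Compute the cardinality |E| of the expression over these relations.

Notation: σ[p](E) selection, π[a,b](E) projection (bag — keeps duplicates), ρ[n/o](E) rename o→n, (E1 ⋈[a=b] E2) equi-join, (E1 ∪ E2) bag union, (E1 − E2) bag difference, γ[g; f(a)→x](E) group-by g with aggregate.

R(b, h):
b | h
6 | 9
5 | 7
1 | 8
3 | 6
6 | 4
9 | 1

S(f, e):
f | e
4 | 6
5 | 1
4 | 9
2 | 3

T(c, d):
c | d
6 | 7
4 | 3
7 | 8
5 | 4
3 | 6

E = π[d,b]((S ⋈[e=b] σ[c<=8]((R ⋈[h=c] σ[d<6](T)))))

Subexpression sizes:
  S → 4
  R → 6
  T → 5
  σ[d<6](T) → 2
  (R ⋈[h=c] σ[d<6](T)) → 1
  σ[c<=8]((R ⋈[h=c] σ[d<6](T))) → 1
  (S ⋈[e=b] σ[c<=8]((R ⋈[h=c] σ[d<6](T)))) → 1
  π[d,b]((S ⋈[e=b] σ[c<=8]((R ⋈[h=c] σ[d<6](T))))) → 1

|E| = 1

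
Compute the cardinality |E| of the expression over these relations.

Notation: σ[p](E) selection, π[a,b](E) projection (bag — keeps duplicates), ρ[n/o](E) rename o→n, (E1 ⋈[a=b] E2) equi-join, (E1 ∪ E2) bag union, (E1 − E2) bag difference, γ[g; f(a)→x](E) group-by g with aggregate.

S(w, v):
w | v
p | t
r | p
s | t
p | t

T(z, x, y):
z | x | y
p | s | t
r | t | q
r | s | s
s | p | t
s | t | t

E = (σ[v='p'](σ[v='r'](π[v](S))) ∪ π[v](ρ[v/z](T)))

Stepwise |·|:
  S → 4
  π[v](S) → 4
  σ[v='r'](π[v](S)) → 0
  σ[v='p'](σ[v='r'](π[v](S))) → 0
  T → 5
  ρ[v/z](T) → 5
  π[v](ρ[v/z](T)) → 5
  (σ[v='p'](σ[v='r'](π[v](S))) ∪ π[v](ρ[v/z](T))) → 5

|E| = 5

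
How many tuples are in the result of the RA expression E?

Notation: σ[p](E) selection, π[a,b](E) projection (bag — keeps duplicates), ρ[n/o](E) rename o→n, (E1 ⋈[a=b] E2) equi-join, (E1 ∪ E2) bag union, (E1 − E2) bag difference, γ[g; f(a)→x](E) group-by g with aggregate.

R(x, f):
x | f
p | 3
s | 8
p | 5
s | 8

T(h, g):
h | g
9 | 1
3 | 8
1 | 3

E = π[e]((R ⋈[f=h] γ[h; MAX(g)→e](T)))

Subexpression sizes:
  R → 4
  T → 3
  γ[h; MAX(g)→e](T) → 3
  (R ⋈[f=h] γ[h; MAX(g)→e](T)) → 1
  π[e]((R ⋈[f=h] γ[h; MAX(g)→e](T))) → 1

|E| = 1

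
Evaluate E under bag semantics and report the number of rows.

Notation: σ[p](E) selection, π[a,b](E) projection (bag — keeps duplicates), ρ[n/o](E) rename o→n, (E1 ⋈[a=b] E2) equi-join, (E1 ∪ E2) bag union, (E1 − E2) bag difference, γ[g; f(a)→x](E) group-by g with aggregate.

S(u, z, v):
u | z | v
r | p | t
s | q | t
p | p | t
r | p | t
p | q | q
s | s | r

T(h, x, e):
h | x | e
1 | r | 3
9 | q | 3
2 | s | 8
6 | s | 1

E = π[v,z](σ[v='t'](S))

Stepwise |·|:
  S → 6
  σ[v='t'](S) → 4
  π[v,z](σ[v='t'](S)) → 4

|E| = 4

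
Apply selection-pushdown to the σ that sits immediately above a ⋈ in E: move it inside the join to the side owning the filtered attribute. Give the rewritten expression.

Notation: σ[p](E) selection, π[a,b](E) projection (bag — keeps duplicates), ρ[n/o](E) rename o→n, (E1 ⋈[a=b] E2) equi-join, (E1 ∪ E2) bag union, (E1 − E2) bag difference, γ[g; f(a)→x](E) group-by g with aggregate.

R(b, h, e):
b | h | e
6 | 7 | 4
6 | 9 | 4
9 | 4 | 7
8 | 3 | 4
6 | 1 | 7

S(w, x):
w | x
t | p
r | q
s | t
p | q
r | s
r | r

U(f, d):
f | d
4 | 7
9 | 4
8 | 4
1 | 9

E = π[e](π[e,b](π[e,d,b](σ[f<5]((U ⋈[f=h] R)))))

σ filters on f, owned by the left side.
E' = π[e](π[e,b](π[e,d,b]((σ[f<5](U) ⋈[f=h] R))))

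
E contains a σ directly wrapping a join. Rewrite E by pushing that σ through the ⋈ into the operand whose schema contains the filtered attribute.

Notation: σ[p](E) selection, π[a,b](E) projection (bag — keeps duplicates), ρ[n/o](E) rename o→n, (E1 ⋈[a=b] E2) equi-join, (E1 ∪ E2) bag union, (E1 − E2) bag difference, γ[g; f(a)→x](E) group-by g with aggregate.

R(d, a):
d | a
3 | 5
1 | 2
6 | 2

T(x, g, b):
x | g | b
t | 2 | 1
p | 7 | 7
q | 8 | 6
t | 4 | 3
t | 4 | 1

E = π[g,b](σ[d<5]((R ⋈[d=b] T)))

σ filters on d, owned by the left side.
E' = π[g,b]((σ[d<5](R) ⋈[d=b] T))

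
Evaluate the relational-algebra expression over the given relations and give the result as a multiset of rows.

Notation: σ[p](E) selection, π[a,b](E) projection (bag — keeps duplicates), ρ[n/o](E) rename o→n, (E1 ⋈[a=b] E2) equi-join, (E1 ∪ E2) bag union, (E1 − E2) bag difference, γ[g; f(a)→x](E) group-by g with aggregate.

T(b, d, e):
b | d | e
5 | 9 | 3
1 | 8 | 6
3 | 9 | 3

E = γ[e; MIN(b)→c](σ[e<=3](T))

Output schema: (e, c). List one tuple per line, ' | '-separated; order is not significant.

Row counts bottom-up:
  T → 3
  σ[e<=3](T) → 2
  γ[e; MIN(b)→c](σ[e<=3](T)) → 1

== RESULT ==
e | c
3 | 3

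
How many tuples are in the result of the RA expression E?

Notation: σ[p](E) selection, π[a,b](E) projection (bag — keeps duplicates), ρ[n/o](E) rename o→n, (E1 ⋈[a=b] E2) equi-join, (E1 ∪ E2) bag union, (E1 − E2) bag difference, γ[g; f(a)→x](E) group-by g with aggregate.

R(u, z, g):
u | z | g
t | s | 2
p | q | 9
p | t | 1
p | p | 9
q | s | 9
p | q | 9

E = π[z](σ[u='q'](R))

Per-node cardinality:
  R → 6
  σ[u='q'](R) → 1
  π[z](σ[u='q'](R)) → 1

|E| = 1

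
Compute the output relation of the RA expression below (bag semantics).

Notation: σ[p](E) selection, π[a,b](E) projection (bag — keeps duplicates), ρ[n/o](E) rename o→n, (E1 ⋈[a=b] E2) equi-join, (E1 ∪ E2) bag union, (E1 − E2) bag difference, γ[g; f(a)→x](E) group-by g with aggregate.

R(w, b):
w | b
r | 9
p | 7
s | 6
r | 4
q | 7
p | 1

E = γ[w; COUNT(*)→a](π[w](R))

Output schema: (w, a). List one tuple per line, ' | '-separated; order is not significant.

Stepwise |·|:
  R → 6
  π[w](R) → 6
  γ[w; COUNT(*)→a](π[w](R)) → 4

== RESULT ==
w | a
p | 2
q | 1
r | 2
s | 1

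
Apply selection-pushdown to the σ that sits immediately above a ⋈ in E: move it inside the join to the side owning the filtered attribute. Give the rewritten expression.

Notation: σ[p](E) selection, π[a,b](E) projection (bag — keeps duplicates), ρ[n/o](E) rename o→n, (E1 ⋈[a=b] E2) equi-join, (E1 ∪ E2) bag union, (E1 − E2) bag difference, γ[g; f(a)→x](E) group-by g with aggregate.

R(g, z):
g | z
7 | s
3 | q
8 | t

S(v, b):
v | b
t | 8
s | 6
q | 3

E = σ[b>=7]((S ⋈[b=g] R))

σ filters on b, owned by the left side.
E' = (σ[b>=7](S) ⋈[b=g] R)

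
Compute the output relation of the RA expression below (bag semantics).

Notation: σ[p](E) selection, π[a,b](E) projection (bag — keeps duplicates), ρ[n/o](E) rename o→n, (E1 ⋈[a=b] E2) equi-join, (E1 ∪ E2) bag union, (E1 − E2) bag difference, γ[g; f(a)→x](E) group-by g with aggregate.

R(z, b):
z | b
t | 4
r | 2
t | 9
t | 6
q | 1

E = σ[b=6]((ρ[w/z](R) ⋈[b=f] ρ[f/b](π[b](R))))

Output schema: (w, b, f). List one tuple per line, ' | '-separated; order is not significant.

Subexpression sizes:
  R → 5
  ρ[w/z](R) → 5
  R → 5
  π[b](R) → 5
  ρ[f/b](π[b](R)) → 5
  (ρ[w/z](R) ⋈[b=f] ρ[f/b](π[b](R))) → 5
  σ[b=6]((ρ[w/z](R) ⋈[b=f] ρ[f/b](π[b](R)))) → 1

== RESULT ==
w | b | f
t | 6 | 6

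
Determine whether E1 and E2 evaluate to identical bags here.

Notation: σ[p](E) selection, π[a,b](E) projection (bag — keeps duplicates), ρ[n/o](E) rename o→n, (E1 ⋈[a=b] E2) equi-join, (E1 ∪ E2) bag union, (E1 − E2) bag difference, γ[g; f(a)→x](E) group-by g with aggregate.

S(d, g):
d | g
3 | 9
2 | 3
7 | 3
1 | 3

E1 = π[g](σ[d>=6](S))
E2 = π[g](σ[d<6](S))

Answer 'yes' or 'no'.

E1 row counts bottom-up:
  S → 4
  σ[d>=6](S) → 1
  π[g](σ[d>=6](S)) → 1
E2 row counts bottom-up:
  S → 4
  σ[d<6](S) → 3
  π[g](σ[d<6](S)) → 3

E1 result:
g
3
E2 result:
g
3
3
9
Witness: (3,) appears 1× in E1 but 2× in E2.

no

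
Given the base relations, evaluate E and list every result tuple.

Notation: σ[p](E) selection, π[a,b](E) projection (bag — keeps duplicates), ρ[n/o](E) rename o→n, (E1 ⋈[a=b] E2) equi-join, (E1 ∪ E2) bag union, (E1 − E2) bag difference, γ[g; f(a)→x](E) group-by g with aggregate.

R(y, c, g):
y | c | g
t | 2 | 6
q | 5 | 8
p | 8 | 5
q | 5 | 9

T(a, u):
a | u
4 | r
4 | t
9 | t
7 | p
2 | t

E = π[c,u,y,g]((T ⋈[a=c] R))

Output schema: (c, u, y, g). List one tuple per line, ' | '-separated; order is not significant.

Stepwise |·|:
  T → 5
  R → 4
  (T ⋈[a=c] R) → 1
  π[c,u,y,g]((T ⋈[a=c] R)) → 1

== RESULT ==
c | u | y | g
2 | t | t | 6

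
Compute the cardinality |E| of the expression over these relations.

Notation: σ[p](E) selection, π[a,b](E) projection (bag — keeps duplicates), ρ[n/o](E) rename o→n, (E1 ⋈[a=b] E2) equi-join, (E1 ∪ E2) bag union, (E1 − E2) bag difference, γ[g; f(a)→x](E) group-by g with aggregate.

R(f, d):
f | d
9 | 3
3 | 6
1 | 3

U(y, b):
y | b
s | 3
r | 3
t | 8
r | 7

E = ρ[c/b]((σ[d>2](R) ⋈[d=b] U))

Stepwise |·|:
  R → 3
  σ[d>2](R) → 3
  U → 4
  (σ[d>2](R) ⋈[d=b] U) → 4
  ρ[c/b]((σ[d>2](R) ⋈[d=b] U)) → 4

|E| = 4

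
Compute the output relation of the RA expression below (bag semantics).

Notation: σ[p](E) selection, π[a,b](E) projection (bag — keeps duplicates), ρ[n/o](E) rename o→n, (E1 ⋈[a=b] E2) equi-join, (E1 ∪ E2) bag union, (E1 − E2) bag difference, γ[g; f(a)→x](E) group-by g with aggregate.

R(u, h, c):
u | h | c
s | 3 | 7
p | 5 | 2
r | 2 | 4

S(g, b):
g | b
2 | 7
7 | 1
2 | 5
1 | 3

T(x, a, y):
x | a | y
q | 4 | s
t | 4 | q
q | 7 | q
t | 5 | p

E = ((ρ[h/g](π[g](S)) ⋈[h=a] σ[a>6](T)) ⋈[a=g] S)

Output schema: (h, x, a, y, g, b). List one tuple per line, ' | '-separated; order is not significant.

Stepwise |·|:
  S → 4
  π[g](S) → 4
  ρ[h/g](π[g](S)) → 4
  T → 4
  σ[a>6](T) → 1
  (ρ[h/g](π[g](S)) ⋈[h=a] σ[a>6](T)) → 1
  S → 4
  ((ρ[h/g](π[g](S)) ⋈[h=a] σ[a>6](T)) ⋈[a=g] S) → 1

== RESULT ==
h | x | a | y | g | b
7 | q | 7 | q | 7 | 1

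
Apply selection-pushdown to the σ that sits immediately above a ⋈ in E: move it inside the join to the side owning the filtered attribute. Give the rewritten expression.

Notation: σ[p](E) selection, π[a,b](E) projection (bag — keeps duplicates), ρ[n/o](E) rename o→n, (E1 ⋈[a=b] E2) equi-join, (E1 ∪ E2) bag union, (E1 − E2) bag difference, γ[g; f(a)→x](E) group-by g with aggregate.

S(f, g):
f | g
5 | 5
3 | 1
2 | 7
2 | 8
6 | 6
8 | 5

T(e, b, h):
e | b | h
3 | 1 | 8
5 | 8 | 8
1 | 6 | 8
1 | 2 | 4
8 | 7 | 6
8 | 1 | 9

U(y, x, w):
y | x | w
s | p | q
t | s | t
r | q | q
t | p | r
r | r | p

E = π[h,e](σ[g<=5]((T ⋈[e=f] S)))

σ filters on g, owned by the right side.
E' = π[h,e]((T ⋈[e=f] σ[g<=5](S)))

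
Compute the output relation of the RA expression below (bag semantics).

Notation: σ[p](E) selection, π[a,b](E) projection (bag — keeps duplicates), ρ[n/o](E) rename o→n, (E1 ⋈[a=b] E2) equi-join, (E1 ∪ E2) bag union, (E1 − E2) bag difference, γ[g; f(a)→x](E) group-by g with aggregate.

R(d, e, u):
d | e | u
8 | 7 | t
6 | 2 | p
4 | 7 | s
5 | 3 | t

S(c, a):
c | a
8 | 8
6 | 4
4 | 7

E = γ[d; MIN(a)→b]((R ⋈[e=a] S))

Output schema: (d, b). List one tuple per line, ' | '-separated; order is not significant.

Row counts bottom-up:
  R → 4
  S → 3
  (R ⋈[e=a] S) → 2
  γ[d; MIN(a)→b]((R ⋈[e=a] S)) → 2

== RESULT ==
d | b
4 | 7
8 | 7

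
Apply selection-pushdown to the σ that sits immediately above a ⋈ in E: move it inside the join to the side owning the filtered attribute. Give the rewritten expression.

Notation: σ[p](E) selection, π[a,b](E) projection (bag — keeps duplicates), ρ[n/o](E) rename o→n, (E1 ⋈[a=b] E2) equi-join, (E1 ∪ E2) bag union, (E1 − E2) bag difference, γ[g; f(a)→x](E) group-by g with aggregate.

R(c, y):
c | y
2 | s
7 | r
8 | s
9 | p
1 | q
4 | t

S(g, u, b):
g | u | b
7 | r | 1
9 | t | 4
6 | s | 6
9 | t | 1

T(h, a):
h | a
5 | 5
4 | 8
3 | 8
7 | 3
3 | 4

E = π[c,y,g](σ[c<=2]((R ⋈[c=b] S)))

σ filters on c, owned by the left side.
E' = π[c,y,g]((σ[c<=2](R) ⋈[c=b] S))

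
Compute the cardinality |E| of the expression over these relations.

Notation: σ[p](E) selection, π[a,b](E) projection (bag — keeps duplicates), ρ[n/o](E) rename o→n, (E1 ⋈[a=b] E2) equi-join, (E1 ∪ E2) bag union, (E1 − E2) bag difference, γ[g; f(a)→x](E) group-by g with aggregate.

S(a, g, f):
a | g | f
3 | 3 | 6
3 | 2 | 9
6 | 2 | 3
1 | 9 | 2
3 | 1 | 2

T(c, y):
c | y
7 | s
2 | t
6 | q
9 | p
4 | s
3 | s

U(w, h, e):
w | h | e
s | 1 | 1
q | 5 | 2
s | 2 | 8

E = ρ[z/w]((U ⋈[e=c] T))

Stepwise |·|:
  U → 3
  T → 6
  (U ⋈[e=c] T) → 1
  ρ[z/w]((U ⋈[e=c] T)) → 1

|E| = 1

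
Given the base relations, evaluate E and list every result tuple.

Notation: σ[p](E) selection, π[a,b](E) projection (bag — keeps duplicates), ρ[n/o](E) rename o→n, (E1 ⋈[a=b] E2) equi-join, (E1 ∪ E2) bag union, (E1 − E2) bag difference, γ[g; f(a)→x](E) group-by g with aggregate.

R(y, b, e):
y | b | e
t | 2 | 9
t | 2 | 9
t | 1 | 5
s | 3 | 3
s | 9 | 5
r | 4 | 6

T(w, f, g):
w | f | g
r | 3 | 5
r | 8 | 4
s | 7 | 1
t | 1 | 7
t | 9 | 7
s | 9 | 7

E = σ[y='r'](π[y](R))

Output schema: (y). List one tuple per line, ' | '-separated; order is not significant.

Per-node cardinality:
  R → 6
  π[y](R) → 6
  σ[y='r'](π[y](R)) → 1

== RESULT ==
y
r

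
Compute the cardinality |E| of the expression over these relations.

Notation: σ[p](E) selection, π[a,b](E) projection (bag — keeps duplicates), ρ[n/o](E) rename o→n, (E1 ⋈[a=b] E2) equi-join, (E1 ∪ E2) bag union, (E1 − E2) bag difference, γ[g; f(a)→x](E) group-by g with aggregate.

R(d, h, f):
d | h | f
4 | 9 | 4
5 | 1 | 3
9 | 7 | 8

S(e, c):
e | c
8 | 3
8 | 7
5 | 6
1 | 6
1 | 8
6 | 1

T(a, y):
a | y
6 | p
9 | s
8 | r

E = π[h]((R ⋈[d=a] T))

Per-node cardinality:
  R → 3
  T → 3
  (R ⋈[d=a] T) → 1
  π[h]((R ⋈[d=a] T)) → 1

|E| = 1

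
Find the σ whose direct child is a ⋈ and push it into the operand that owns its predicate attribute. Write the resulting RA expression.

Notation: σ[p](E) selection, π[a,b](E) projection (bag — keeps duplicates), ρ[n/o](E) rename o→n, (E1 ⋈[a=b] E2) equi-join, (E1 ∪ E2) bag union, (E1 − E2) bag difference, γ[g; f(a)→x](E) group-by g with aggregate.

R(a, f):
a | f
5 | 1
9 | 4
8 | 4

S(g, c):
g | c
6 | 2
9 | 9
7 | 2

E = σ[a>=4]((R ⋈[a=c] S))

σ filters on a, owned by the left side.
E' = (σ[a>=4](R) ⋈[a=c] S)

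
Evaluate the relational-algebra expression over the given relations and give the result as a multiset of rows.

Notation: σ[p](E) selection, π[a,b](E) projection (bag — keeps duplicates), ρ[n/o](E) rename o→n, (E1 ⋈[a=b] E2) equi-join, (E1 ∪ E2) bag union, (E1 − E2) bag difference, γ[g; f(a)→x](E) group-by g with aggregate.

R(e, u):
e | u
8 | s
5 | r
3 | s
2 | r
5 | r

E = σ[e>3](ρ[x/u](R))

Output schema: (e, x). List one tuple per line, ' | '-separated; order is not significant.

Stepwise |·|:
  R → 5
  ρ[x/u](R) → 5
  σ[e>3](ρ[x/u](R)) → 3

== RESULT ==
e | x
5 | r
5 | r
8 | s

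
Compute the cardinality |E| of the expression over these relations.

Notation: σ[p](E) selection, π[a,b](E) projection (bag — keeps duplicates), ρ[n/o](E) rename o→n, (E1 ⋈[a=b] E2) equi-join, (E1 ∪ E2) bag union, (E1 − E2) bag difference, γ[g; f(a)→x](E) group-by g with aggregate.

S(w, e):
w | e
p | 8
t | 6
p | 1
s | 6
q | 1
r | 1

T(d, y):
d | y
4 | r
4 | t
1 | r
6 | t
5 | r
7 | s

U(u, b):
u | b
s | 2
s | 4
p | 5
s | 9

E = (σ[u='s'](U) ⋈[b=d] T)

Row counts bottom-up:
  U → 4
  σ[u='s'](U) → 3
  T → 6
  (σ[u='s'](U) ⋈[b=d] T) → 2

|E| = 2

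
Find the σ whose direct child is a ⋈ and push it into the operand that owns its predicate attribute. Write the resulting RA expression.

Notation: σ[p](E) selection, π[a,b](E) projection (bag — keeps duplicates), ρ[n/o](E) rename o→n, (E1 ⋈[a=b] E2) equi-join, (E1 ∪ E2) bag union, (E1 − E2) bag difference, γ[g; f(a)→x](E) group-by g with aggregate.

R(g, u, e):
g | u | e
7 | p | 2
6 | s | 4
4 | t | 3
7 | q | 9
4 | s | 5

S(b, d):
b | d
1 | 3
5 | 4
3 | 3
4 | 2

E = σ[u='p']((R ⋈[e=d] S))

σ filters on u, owned by the left side.
E' = (σ[u='p'](R) ⋈[e=d] S)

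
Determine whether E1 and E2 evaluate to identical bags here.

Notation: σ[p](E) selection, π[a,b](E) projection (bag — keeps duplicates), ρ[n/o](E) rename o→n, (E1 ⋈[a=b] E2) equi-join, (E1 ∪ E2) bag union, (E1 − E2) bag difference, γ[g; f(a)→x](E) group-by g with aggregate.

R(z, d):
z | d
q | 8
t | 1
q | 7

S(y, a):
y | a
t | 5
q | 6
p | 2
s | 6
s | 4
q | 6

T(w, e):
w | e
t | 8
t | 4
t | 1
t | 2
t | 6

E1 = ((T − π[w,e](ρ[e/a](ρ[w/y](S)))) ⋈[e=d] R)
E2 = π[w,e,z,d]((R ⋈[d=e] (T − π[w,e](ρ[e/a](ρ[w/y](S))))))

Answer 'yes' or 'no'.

E1 per-node cardinality:
  T → 5
  S → 6
  ρ[w/y](S) → 6
  ρ[e/a](ρ[w/y](S)) → 6
  π[w,e](ρ[e/a](ρ[w/y](S))) → 6
  (T − π[w,e](ρ[e/a](ρ[w/y](S)))) → 5
  R → 3
  ((T − π[w,e](ρ[e/a](ρ[w/y](S)))) ⋈[e=d] R) → 2
E2 per-node cardinality:
  R → 3
  T → 5
  S → 6
  ρ[w/y](S) → 6
  ρ[e/a](ρ[w/y](S)) → 6
  π[w,e](ρ[e/a](ρ[w/y](S))) → 6
  (T − π[w,e](ρ[e/a](ρ[w/y](S)))) → 5
  (R ⋈[d=e] (T − π[w,e](ρ[e/a](ρ[w/y](S))))) → 2
  π[w,e,z,d]((R ⋈[d=e] (T − π[w,e](ρ[e/a](ρ[w/y](S)))))) → 2

E1 and E2 produce the same multiset:
w | e | z | d
t | 1 | t | 1
t | 8 | q | 8

yes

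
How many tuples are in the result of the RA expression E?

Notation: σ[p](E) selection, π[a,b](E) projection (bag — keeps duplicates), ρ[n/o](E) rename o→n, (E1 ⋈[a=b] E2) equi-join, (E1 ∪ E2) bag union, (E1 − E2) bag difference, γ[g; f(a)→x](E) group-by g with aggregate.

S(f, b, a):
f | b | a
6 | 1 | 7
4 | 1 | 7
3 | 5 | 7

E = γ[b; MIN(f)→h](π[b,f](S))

Row counts bottom-up:
  S → 3
  π[b,f](S) → 3
  γ[b; MIN(f)→h](π[b,f](S)) → 2

|E| = 2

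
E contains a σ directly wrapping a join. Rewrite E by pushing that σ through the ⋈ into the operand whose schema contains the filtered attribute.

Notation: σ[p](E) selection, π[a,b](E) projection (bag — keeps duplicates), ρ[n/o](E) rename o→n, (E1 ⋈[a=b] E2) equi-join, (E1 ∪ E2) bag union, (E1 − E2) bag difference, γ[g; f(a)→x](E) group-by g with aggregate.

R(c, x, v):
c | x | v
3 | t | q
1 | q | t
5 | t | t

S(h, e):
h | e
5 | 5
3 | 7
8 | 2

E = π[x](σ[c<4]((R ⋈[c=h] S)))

σ filters on c, owned by the left side.
E' = π[x]((σ[c<4](R) ⋈[c=h] S))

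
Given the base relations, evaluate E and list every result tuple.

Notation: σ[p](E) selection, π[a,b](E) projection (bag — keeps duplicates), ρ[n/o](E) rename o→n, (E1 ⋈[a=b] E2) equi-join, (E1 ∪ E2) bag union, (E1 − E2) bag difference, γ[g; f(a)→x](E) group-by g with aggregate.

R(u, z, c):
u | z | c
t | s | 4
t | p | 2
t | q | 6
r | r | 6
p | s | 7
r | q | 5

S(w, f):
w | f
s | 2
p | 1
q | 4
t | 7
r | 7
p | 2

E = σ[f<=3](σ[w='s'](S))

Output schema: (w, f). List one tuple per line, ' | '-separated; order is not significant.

Per-node cardinality:
  S → 6
  σ[w='s'](S) → 1
  σ[f<=3](σ[w='s'](S)) → 1

== RESULT ==
w | f
s | 2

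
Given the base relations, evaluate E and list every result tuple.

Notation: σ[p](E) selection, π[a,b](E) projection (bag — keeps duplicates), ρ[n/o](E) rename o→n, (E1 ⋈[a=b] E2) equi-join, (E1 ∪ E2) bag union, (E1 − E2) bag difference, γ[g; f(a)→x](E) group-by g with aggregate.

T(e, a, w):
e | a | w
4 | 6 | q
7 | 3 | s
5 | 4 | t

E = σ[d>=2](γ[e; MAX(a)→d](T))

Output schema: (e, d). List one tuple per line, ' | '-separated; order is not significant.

Row counts bottom-up:
  T → 3
  γ[e; MAX(a)→d](T) → 3
  σ[d>=2](γ[e; MAX(a)→d](T)) → 3

== RESULT ==
e | d
4 | 6
5 | 4
7 | 3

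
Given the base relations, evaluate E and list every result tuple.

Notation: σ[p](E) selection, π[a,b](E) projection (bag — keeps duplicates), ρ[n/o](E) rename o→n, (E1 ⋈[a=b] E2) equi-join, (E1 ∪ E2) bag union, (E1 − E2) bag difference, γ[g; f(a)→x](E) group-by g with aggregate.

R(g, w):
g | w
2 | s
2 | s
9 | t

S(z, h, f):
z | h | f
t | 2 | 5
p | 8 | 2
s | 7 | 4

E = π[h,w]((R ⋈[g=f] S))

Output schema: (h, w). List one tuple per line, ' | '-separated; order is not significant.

Per-node cardinality:
  R → 3
  S → 3
  (R ⋈[g=f] S) → 2
  π[h,w]((R ⋈[g=f] S)) → 2

== RESULT ==
h | w
8 | s
8 | s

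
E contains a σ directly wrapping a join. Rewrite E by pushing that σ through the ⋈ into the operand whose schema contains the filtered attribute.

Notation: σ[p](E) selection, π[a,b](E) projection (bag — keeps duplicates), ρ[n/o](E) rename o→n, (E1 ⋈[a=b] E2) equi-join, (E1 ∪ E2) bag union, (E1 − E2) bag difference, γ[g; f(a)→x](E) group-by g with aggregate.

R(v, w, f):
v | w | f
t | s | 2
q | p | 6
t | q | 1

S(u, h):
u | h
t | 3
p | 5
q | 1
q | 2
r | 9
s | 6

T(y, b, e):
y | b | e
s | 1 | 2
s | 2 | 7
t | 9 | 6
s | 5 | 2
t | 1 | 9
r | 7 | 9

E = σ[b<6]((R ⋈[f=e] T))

σ filters on b, owned by the right side.
E' = (R ⋈[f=e] σ[b<6](T))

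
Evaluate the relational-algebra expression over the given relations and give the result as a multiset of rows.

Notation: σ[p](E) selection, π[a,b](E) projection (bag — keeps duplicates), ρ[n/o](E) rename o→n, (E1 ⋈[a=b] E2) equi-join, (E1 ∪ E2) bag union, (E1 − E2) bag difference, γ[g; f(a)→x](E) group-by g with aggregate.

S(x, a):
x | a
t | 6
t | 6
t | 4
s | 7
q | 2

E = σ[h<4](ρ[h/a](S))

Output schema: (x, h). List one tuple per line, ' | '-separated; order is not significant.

Row counts bottom-up:
  S → 5
  ρ[h/a](S) → 5
  σ[h<4](ρ[h/a](S)) → 1

== RESULT ==
x | h
q | 2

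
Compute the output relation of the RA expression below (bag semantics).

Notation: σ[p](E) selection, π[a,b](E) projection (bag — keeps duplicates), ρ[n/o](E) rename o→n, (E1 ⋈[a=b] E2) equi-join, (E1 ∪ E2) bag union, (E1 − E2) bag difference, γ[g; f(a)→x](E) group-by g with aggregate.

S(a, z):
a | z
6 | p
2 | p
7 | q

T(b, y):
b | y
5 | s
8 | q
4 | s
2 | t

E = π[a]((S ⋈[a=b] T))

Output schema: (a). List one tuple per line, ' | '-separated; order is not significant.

Subexpression sizes:
  S → 3
  T → 4
  (S ⋈[a=b] T) → 1
  π[a]((S ⋈[a=b] T)) → 1

== RESULT ==
a
2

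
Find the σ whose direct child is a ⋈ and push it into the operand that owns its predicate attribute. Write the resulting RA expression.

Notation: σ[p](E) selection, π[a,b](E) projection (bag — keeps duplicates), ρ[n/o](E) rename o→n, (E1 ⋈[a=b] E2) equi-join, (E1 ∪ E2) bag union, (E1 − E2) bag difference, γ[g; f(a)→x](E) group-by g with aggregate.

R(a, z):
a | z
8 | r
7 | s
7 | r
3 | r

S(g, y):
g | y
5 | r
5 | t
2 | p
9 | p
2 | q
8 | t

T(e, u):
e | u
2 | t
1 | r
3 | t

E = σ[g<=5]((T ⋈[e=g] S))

σ filters on g, owned by the right side.
E' = (T ⋈[e=g] σ[g<=5](S))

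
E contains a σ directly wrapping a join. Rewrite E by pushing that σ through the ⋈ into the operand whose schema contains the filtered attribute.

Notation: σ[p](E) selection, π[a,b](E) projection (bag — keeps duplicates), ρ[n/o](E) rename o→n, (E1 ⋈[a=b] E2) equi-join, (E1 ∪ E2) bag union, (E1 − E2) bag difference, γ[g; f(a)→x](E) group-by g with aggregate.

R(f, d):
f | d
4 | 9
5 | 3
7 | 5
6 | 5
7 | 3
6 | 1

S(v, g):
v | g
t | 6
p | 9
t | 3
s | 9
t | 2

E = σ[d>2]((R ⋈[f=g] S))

σ filters on d, owned by the left side.
E' = (σ[d>2](R) ⋈[f=g] S)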